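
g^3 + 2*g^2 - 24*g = g*(g - 4)*(g + 6)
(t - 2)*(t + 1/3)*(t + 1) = t^3 - 2*t^2/3 - 7*t/3 - 2/3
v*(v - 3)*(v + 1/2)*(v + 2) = v^4 - v^3/2 - 13*v^2/2 - 3*v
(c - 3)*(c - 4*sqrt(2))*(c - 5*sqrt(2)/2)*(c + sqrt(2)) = c^4 - 11*sqrt(2)*c^3/2 - 3*c^3 + 7*c^2 + 33*sqrt(2)*c^2/2 - 21*c + 20*sqrt(2)*c - 60*sqrt(2)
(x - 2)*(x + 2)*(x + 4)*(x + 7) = x^4 + 11*x^3 + 24*x^2 - 44*x - 112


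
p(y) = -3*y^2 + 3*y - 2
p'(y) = 3 - 6*y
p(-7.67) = -201.50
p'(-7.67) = 49.02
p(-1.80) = -17.12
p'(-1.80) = 13.80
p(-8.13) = -224.68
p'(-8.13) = 51.78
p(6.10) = -95.33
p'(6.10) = -33.60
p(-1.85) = -17.82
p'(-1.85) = 14.10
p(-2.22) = -23.45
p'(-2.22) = 16.32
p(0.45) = -1.26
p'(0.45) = 0.30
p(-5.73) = -117.69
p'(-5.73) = 37.38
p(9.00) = -218.00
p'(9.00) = -51.00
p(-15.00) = -722.00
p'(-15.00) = 93.00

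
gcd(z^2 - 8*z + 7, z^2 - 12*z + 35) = z - 7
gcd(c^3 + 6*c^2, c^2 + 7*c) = c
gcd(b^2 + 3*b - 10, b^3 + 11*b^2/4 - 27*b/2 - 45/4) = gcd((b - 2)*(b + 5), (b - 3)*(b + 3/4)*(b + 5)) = b + 5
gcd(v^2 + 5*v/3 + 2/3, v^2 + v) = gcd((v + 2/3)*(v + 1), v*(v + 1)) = v + 1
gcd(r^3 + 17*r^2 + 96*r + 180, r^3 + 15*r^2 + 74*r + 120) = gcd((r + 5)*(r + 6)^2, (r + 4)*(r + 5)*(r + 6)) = r^2 + 11*r + 30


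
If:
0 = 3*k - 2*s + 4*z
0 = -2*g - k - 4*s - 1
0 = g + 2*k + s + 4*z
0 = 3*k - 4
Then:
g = -37/6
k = 4/3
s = 5/2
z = 1/4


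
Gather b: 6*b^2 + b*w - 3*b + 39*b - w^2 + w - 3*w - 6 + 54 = 6*b^2 + b*(w + 36) - w^2 - 2*w + 48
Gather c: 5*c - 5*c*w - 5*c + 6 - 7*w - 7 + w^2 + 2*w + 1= -5*c*w + w^2 - 5*w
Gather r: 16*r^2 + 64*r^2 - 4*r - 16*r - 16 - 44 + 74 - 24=80*r^2 - 20*r - 10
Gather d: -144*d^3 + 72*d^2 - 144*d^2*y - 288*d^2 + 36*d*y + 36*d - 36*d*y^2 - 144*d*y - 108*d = -144*d^3 + d^2*(-144*y - 216) + d*(-36*y^2 - 108*y - 72)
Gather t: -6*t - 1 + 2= 1 - 6*t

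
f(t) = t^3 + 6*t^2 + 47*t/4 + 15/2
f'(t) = 3*t^2 + 12*t + 47/4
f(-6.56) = -93.68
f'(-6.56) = 62.13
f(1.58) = 44.99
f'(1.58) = 38.20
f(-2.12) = 0.03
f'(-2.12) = -0.21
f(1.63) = 46.92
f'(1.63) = 39.28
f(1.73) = 50.96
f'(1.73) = 41.49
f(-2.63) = -0.09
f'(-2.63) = 0.94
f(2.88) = 114.99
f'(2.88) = 71.19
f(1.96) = 61.11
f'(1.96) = 46.79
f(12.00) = 2740.50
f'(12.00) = 587.75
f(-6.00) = -63.00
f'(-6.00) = 47.75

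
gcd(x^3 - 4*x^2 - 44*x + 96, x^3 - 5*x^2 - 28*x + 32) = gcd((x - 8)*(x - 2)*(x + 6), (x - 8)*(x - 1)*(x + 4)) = x - 8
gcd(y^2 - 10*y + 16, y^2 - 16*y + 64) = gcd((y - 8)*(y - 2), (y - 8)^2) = y - 8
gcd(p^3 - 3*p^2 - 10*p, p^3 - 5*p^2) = p^2 - 5*p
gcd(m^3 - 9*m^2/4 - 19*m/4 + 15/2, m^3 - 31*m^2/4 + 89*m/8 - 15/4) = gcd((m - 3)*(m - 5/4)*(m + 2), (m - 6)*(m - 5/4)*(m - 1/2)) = m - 5/4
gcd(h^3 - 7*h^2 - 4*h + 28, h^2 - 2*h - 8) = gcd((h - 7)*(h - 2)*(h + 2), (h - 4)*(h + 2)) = h + 2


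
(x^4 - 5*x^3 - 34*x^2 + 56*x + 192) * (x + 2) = x^5 - 3*x^4 - 44*x^3 - 12*x^2 + 304*x + 384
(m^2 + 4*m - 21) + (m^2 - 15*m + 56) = 2*m^2 - 11*m + 35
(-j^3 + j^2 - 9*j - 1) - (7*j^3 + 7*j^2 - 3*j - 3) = -8*j^3 - 6*j^2 - 6*j + 2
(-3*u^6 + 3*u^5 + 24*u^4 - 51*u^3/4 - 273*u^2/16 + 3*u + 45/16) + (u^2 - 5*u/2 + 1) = -3*u^6 + 3*u^5 + 24*u^4 - 51*u^3/4 - 257*u^2/16 + u/2 + 61/16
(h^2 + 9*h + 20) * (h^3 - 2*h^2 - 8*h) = h^5 + 7*h^4 - 6*h^3 - 112*h^2 - 160*h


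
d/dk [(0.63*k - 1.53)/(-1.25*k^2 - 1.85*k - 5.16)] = (0.7875*k^2 - 3.825*k - 6.0813)/(1.5625*k^4 + 4.625*k^3 + 16.3225*k^2 + 19.092*k + 26.6256)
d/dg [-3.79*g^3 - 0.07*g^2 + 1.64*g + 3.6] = -11.37*g^2 - 0.14*g + 1.64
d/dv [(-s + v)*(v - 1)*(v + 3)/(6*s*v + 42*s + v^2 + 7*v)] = ((s - v)*(v - 1)*(v + 3)*(6*s + 2*v + 7) + (-(s - v)*(v - 1) - (s - v)*(v + 3) + (v - 1)*(v + 3))*(6*s*v + 42*s + v^2 + 7*v))/(6*s*v + 42*s + v^2 + 7*v)^2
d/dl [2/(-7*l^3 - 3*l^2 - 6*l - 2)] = 6*(7*l^2 + 2*l + 2)/(7*l^3 + 3*l^2 + 6*l + 2)^2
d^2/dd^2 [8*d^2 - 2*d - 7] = 16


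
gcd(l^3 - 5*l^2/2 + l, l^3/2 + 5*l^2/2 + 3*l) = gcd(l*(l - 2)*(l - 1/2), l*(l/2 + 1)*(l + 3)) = l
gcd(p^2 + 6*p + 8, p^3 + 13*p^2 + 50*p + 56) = p^2 + 6*p + 8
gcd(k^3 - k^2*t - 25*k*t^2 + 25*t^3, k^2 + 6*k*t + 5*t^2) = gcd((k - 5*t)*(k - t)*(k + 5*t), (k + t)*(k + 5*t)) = k + 5*t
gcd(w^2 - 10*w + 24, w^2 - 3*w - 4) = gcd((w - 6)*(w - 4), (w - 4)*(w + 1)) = w - 4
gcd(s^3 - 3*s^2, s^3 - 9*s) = s^2 - 3*s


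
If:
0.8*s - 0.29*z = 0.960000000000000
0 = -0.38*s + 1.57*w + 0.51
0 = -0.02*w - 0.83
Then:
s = -170.12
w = -41.50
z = -472.60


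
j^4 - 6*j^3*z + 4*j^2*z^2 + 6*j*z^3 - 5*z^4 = (j - 5*z)*(j - z)^2*(j + z)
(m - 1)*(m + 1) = m^2 - 1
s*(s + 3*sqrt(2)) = s^2 + 3*sqrt(2)*s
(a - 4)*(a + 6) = a^2 + 2*a - 24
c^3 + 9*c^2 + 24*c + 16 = (c + 1)*(c + 4)^2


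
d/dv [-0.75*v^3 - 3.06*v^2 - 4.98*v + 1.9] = -2.25*v^2 - 6.12*v - 4.98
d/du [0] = 0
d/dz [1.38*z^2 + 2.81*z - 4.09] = 2.76*z + 2.81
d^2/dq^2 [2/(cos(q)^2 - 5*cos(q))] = 2*(-(1 - cos(2*q))^2 - 75*cos(q)/4 - 27*cos(2*q)/2 + 15*cos(3*q)/4 + 81/2)/((cos(q) - 5)^3*cos(q)^3)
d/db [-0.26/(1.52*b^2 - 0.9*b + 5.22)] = (0.7904*b - 0.234)/(1.52*b^2 - 0.9*b + 5.22)^2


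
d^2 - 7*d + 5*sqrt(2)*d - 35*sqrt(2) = (d - 7)*(d + 5*sqrt(2))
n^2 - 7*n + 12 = (n - 4)*(n - 3)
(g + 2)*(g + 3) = g^2 + 5*g + 6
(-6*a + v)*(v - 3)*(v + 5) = -6*a*v^2 - 12*a*v + 90*a + v^3 + 2*v^2 - 15*v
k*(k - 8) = k^2 - 8*k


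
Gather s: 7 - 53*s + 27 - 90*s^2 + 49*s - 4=-90*s^2 - 4*s + 30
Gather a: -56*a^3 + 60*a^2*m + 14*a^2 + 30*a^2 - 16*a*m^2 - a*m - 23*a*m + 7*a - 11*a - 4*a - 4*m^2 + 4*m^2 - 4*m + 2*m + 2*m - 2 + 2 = -56*a^3 + a^2*(60*m + 44) + a*(-16*m^2 - 24*m - 8)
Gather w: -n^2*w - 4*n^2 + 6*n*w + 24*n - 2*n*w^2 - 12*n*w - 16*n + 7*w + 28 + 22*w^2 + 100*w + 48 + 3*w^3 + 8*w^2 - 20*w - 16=-4*n^2 + 8*n + 3*w^3 + w^2*(30 - 2*n) + w*(-n^2 - 6*n + 87) + 60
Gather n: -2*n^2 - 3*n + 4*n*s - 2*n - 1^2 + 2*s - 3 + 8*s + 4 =-2*n^2 + n*(4*s - 5) + 10*s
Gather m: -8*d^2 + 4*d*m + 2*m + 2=-8*d^2 + m*(4*d + 2) + 2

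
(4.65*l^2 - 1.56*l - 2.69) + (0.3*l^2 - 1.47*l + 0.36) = 4.95*l^2 - 3.03*l - 2.33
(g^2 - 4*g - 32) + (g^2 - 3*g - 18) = 2*g^2 - 7*g - 50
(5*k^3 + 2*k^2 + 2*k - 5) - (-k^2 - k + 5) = 5*k^3 + 3*k^2 + 3*k - 10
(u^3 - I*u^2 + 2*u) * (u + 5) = u^4 + 5*u^3 - I*u^3 + 2*u^2 - 5*I*u^2 + 10*u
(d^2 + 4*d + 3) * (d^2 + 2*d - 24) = d^4 + 6*d^3 - 13*d^2 - 90*d - 72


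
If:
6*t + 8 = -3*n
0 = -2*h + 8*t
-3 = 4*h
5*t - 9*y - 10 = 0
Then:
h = -3/4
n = -55/24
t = -3/16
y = -175/144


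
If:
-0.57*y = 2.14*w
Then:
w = -0.266355140186916*y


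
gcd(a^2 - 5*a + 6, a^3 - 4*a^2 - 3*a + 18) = a - 3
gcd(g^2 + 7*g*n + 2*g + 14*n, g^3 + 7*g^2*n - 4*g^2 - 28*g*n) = g + 7*n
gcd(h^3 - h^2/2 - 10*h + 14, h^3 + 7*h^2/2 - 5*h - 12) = h - 2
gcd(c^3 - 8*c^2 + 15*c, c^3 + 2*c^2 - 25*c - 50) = c - 5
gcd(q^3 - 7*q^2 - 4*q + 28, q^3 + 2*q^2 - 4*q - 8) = q^2 - 4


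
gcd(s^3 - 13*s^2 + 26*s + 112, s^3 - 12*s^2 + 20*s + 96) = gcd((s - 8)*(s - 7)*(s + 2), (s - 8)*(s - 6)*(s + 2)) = s^2 - 6*s - 16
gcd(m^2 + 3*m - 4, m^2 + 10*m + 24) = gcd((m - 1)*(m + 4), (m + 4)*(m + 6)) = m + 4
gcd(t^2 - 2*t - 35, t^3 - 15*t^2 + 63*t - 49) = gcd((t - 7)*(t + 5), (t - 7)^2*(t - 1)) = t - 7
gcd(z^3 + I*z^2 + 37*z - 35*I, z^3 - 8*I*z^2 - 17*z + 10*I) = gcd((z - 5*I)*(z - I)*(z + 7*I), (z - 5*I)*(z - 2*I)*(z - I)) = z^2 - 6*I*z - 5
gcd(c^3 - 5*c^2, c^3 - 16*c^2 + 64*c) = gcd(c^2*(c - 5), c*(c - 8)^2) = c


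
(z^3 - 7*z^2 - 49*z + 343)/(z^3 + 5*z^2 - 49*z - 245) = (z - 7)/(z + 5)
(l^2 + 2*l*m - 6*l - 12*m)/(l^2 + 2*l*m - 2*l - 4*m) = (l - 6)/(l - 2)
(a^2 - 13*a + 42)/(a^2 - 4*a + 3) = (a^2 - 13*a + 42)/(a^2 - 4*a + 3)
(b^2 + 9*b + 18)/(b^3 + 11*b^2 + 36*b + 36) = 1/(b + 2)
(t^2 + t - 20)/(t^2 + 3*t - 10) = (t - 4)/(t - 2)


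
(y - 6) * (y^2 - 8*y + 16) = y^3 - 14*y^2 + 64*y - 96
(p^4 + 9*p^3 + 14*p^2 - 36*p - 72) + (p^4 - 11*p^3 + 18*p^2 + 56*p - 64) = 2*p^4 - 2*p^3 + 32*p^2 + 20*p - 136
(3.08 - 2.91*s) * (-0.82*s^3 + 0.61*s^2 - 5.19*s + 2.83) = 2.3862*s^4 - 4.3007*s^3 + 16.9817*s^2 - 24.2205*s + 8.7164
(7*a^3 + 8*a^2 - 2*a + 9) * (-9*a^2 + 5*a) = -63*a^5 - 37*a^4 + 58*a^3 - 91*a^2 + 45*a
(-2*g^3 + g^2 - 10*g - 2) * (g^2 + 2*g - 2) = -2*g^5 - 3*g^4 - 4*g^3 - 24*g^2 + 16*g + 4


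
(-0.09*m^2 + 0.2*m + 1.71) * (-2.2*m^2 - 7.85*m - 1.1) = 0.198*m^4 + 0.2665*m^3 - 5.233*m^2 - 13.6435*m - 1.881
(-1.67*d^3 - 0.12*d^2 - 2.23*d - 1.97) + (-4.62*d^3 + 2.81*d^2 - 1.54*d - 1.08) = -6.29*d^3 + 2.69*d^2 - 3.77*d - 3.05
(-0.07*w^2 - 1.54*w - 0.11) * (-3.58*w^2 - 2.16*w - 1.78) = 0.2506*w^4 + 5.6644*w^3 + 3.8448*w^2 + 2.9788*w + 0.1958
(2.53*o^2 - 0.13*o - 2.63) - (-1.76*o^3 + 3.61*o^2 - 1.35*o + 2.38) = 1.76*o^3 - 1.08*o^2 + 1.22*o - 5.01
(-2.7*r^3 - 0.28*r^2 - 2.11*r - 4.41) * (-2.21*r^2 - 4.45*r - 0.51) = 5.967*r^5 + 12.6338*r^4 + 7.2861*r^3 + 19.2784*r^2 + 20.7006*r + 2.2491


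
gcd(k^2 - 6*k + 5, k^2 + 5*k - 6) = k - 1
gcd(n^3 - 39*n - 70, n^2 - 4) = n + 2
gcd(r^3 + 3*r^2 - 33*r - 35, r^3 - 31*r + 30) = r - 5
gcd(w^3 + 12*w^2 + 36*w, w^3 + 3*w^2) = w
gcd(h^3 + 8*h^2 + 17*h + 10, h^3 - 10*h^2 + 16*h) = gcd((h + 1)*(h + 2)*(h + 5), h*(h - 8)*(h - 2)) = 1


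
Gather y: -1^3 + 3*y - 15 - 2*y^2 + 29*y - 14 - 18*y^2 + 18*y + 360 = -20*y^2 + 50*y + 330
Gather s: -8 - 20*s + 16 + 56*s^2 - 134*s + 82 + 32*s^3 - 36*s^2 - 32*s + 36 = 32*s^3 + 20*s^2 - 186*s + 126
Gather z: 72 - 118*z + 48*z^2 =48*z^2 - 118*z + 72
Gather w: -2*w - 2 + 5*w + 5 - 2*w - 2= w + 1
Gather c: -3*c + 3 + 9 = 12 - 3*c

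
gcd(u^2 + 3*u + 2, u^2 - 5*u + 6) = 1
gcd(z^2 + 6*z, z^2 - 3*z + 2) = 1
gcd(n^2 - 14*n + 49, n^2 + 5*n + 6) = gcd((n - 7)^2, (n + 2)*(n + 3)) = 1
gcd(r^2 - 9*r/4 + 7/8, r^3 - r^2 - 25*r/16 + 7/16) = r - 7/4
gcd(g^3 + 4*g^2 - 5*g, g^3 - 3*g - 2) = 1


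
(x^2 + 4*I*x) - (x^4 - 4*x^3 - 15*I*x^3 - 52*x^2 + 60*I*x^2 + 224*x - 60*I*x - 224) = -x^4 + 4*x^3 + 15*I*x^3 + 53*x^2 - 60*I*x^2 - 224*x + 64*I*x + 224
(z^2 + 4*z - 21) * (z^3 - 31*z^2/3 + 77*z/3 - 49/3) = z^5 - 19*z^4/3 - 110*z^3/3 + 910*z^2/3 - 1813*z/3 + 343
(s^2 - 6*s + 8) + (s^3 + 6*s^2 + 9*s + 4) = s^3 + 7*s^2 + 3*s + 12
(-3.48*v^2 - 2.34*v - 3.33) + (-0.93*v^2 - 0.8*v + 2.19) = -4.41*v^2 - 3.14*v - 1.14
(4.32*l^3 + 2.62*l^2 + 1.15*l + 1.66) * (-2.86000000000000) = -12.3552*l^3 - 7.4932*l^2 - 3.289*l - 4.7476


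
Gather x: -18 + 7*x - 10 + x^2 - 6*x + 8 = x^2 + x - 20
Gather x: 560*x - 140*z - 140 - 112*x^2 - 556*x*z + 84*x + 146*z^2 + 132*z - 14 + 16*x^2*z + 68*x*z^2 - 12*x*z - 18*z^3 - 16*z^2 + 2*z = x^2*(16*z - 112) + x*(68*z^2 - 568*z + 644) - 18*z^3 + 130*z^2 - 6*z - 154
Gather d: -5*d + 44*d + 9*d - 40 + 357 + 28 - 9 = 48*d + 336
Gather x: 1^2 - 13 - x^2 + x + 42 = -x^2 + x + 30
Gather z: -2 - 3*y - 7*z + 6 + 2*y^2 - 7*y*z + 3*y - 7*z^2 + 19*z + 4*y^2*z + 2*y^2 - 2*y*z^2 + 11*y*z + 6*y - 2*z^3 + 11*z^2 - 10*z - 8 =4*y^2 + 6*y - 2*z^3 + z^2*(4 - 2*y) + z*(4*y^2 + 4*y + 2) - 4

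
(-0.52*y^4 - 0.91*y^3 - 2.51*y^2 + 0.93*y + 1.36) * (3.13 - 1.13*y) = 0.5876*y^5 - 0.5993*y^4 - 0.0120000000000005*y^3 - 8.9072*y^2 + 1.3741*y + 4.2568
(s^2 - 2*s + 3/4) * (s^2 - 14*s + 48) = s^4 - 16*s^3 + 307*s^2/4 - 213*s/2 + 36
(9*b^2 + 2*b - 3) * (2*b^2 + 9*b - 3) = 18*b^4 + 85*b^3 - 15*b^2 - 33*b + 9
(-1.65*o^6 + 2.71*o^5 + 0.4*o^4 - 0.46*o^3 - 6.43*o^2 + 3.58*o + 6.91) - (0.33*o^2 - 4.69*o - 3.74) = -1.65*o^6 + 2.71*o^5 + 0.4*o^4 - 0.46*o^3 - 6.76*o^2 + 8.27*o + 10.65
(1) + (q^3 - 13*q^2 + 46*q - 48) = q^3 - 13*q^2 + 46*q - 47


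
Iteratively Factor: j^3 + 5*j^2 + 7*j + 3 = (j + 1)*(j^2 + 4*j + 3) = (j + 1)^2*(j + 3)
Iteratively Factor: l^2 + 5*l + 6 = (l + 3)*(l + 2)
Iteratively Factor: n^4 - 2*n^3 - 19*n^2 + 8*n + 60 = (n + 3)*(n^3 - 5*n^2 - 4*n + 20) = (n - 5)*(n + 3)*(n^2 - 4) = (n - 5)*(n + 2)*(n + 3)*(n - 2)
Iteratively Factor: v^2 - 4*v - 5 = (v + 1)*(v - 5)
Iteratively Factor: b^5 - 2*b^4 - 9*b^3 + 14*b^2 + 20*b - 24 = (b + 2)*(b^4 - 4*b^3 - b^2 + 16*b - 12) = (b + 2)^2*(b^3 - 6*b^2 + 11*b - 6) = (b - 1)*(b + 2)^2*(b^2 - 5*b + 6) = (b - 3)*(b - 1)*(b + 2)^2*(b - 2)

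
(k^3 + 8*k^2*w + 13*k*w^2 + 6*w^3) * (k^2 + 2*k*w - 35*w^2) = k^5 + 10*k^4*w - 6*k^3*w^2 - 248*k^2*w^3 - 443*k*w^4 - 210*w^5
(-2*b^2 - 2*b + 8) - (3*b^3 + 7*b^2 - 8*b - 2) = -3*b^3 - 9*b^2 + 6*b + 10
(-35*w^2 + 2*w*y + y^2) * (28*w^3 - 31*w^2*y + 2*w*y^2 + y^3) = -980*w^5 + 1141*w^4*y - 104*w^3*y^2 - 62*w^2*y^3 + 4*w*y^4 + y^5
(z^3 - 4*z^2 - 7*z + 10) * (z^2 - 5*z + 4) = z^5 - 9*z^4 + 17*z^3 + 29*z^2 - 78*z + 40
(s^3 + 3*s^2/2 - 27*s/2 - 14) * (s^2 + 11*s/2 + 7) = s^5 + 7*s^4 + 7*s^3/4 - 311*s^2/4 - 343*s/2 - 98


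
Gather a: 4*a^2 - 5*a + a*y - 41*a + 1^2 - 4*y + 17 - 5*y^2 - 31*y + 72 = 4*a^2 + a*(y - 46) - 5*y^2 - 35*y + 90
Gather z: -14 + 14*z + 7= 14*z - 7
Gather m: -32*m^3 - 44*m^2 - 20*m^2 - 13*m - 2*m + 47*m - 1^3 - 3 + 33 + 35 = -32*m^3 - 64*m^2 + 32*m + 64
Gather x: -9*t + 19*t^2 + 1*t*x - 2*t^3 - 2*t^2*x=-2*t^3 + 19*t^2 - 9*t + x*(-2*t^2 + t)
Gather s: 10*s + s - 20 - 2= 11*s - 22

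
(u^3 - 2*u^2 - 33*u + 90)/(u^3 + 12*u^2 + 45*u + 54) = (u^2 - 8*u + 15)/(u^2 + 6*u + 9)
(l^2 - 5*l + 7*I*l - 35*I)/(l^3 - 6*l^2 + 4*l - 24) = (l^2 + l*(-5 + 7*I) - 35*I)/(l^3 - 6*l^2 + 4*l - 24)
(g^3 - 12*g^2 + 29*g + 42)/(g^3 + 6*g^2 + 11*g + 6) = (g^2 - 13*g + 42)/(g^2 + 5*g + 6)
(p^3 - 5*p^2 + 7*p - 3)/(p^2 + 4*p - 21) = (p^2 - 2*p + 1)/(p + 7)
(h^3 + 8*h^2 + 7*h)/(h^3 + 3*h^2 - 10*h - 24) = h*(h^2 + 8*h + 7)/(h^3 + 3*h^2 - 10*h - 24)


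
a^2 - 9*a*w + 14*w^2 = (a - 7*w)*(a - 2*w)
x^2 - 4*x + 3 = (x - 3)*(x - 1)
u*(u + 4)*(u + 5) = u^3 + 9*u^2 + 20*u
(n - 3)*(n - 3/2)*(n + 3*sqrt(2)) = n^3 - 9*n^2/2 + 3*sqrt(2)*n^2 - 27*sqrt(2)*n/2 + 9*n/2 + 27*sqrt(2)/2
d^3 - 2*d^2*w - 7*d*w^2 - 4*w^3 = (d - 4*w)*(d + w)^2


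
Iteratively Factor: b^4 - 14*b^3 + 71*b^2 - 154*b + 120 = (b - 5)*(b^3 - 9*b^2 + 26*b - 24) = (b - 5)*(b - 3)*(b^2 - 6*b + 8) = (b - 5)*(b - 3)*(b - 2)*(b - 4)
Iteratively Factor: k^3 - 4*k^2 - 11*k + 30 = (k - 5)*(k^2 + k - 6) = (k - 5)*(k - 2)*(k + 3)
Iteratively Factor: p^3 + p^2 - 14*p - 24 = (p + 2)*(p^2 - p - 12) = (p + 2)*(p + 3)*(p - 4)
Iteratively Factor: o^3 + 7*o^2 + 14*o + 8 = (o + 1)*(o^2 + 6*o + 8) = (o + 1)*(o + 4)*(o + 2)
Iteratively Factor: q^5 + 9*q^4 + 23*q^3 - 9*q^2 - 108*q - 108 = (q + 3)*(q^4 + 6*q^3 + 5*q^2 - 24*q - 36) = (q - 2)*(q + 3)*(q^3 + 8*q^2 + 21*q + 18) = (q - 2)*(q + 3)^2*(q^2 + 5*q + 6) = (q - 2)*(q + 2)*(q + 3)^2*(q + 3)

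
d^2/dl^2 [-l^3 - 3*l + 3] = -6*l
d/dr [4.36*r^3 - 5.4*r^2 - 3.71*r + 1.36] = 13.08*r^2 - 10.8*r - 3.71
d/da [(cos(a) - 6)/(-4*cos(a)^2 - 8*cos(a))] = (-sin(a) + 12*sin(a)/cos(a)^2 + 12*tan(a))/(4*(cos(a) + 2)^2)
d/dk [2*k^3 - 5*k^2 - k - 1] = 6*k^2 - 10*k - 1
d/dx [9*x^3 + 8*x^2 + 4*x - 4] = 27*x^2 + 16*x + 4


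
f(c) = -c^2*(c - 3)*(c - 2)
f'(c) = -c^2*(c - 3) - c^2*(c - 2) - 2*c*(c - 3)*(c - 2) = c*(-4*c^2 + 15*c - 12)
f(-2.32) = -123.70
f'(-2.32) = 158.52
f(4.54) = -80.62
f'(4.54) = -119.61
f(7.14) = -1084.83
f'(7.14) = -776.96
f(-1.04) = -13.28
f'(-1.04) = 33.20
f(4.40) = -65.05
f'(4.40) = -103.14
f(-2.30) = -120.56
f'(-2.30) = 155.62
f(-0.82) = -7.24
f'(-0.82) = 22.13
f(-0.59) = -3.24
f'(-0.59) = 13.12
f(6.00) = -432.00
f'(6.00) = -396.00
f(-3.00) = -270.00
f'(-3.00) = 279.00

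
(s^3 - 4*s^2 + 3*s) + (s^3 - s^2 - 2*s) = 2*s^3 - 5*s^2 + s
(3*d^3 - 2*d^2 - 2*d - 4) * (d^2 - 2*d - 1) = 3*d^5 - 8*d^4 - d^3 + 2*d^2 + 10*d + 4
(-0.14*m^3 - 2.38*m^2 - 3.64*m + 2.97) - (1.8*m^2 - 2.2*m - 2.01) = -0.14*m^3 - 4.18*m^2 - 1.44*m + 4.98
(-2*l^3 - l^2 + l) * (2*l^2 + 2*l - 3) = -4*l^5 - 6*l^4 + 6*l^3 + 5*l^2 - 3*l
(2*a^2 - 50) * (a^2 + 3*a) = 2*a^4 + 6*a^3 - 50*a^2 - 150*a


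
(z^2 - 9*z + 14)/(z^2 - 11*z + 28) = (z - 2)/(z - 4)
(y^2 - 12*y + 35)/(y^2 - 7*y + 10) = (y - 7)/(y - 2)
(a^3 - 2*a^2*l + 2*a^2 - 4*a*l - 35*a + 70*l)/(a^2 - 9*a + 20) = (a^2 - 2*a*l + 7*a - 14*l)/(a - 4)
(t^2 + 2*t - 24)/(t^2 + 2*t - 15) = (t^2 + 2*t - 24)/(t^2 + 2*t - 15)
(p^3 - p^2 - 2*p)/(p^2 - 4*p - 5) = p*(p - 2)/(p - 5)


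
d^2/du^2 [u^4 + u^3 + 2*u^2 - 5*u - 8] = 12*u^2 + 6*u + 4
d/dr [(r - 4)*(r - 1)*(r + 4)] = 3*r^2 - 2*r - 16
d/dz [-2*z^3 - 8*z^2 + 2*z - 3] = -6*z^2 - 16*z + 2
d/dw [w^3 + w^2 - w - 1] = 3*w^2 + 2*w - 1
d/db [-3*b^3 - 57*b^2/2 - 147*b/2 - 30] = -9*b^2 - 57*b - 147/2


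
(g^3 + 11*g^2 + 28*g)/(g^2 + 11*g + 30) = g*(g^2 + 11*g + 28)/(g^2 + 11*g + 30)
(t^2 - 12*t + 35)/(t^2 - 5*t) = (t - 7)/t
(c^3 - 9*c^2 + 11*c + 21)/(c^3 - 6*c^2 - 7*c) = (c - 3)/c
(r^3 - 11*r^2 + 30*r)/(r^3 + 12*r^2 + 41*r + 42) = r*(r^2 - 11*r + 30)/(r^3 + 12*r^2 + 41*r + 42)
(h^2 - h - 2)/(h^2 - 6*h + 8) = (h + 1)/(h - 4)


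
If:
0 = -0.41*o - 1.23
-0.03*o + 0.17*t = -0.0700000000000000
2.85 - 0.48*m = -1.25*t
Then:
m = 3.49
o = -3.00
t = -0.94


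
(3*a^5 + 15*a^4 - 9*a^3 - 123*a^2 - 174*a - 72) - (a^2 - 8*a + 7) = 3*a^5 + 15*a^4 - 9*a^3 - 124*a^2 - 166*a - 79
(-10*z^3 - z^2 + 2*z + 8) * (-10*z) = 100*z^4 + 10*z^3 - 20*z^2 - 80*z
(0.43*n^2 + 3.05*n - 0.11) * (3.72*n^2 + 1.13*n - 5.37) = 1.5996*n^4 + 11.8319*n^3 + 0.7282*n^2 - 16.5028*n + 0.5907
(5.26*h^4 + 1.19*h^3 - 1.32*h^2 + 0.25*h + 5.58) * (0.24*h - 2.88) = 1.2624*h^5 - 14.8632*h^4 - 3.744*h^3 + 3.8616*h^2 + 0.6192*h - 16.0704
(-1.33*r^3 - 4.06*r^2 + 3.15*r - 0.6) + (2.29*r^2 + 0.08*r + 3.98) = -1.33*r^3 - 1.77*r^2 + 3.23*r + 3.38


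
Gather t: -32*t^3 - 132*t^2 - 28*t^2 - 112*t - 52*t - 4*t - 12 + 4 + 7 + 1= -32*t^3 - 160*t^2 - 168*t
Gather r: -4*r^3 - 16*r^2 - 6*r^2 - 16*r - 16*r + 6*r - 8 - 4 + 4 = -4*r^3 - 22*r^2 - 26*r - 8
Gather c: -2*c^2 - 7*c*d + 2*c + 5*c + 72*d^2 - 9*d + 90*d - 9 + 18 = -2*c^2 + c*(7 - 7*d) + 72*d^2 + 81*d + 9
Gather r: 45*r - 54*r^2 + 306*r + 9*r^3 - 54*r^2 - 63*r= 9*r^3 - 108*r^2 + 288*r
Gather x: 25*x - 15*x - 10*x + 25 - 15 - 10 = 0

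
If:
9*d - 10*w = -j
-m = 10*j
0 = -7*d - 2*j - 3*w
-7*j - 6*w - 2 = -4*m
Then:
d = 46/4493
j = -194/4493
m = 1940/4493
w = 22/4493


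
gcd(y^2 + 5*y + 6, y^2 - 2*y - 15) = y + 3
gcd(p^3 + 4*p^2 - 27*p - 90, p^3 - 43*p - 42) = p + 6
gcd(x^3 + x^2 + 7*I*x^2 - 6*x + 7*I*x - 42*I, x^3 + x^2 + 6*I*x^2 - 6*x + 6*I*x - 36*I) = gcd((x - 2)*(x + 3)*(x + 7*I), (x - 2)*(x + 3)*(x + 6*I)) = x^2 + x - 6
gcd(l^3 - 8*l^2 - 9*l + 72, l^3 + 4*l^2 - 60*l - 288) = l - 8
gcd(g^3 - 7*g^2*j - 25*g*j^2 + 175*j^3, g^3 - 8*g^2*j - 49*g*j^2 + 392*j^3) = g - 7*j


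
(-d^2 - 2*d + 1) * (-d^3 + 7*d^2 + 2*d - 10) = d^5 - 5*d^4 - 17*d^3 + 13*d^2 + 22*d - 10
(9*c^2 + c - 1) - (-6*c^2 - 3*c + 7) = 15*c^2 + 4*c - 8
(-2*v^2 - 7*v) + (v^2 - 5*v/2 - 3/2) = -v^2 - 19*v/2 - 3/2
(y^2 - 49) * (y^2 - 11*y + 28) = y^4 - 11*y^3 - 21*y^2 + 539*y - 1372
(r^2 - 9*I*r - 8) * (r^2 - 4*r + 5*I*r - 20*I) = r^4 - 4*r^3 - 4*I*r^3 + 37*r^2 + 16*I*r^2 - 148*r - 40*I*r + 160*I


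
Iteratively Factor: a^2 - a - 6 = (a - 3)*(a + 2)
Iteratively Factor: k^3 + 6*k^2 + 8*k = (k + 2)*(k^2 + 4*k) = (k + 2)*(k + 4)*(k)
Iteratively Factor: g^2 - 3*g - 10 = (g - 5)*(g + 2)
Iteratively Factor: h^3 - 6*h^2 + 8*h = (h - 2)*(h^2 - 4*h) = h*(h - 2)*(h - 4)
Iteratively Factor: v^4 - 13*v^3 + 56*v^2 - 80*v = (v)*(v^3 - 13*v^2 + 56*v - 80) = v*(v - 4)*(v^2 - 9*v + 20) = v*(v - 5)*(v - 4)*(v - 4)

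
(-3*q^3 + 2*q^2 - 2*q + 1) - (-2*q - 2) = -3*q^3 + 2*q^2 + 3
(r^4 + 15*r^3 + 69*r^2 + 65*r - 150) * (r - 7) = r^5 + 8*r^4 - 36*r^3 - 418*r^2 - 605*r + 1050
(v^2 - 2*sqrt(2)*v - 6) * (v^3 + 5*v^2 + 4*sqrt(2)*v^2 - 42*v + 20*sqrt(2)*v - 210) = v^5 + 2*sqrt(2)*v^4 + 5*v^4 - 64*v^3 + 10*sqrt(2)*v^3 - 320*v^2 + 60*sqrt(2)*v^2 + 252*v + 300*sqrt(2)*v + 1260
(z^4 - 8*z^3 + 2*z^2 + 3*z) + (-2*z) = z^4 - 8*z^3 + 2*z^2 + z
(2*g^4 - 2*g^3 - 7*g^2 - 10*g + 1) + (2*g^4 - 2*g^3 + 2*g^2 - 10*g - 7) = 4*g^4 - 4*g^3 - 5*g^2 - 20*g - 6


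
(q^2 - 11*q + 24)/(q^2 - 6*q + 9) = (q - 8)/(q - 3)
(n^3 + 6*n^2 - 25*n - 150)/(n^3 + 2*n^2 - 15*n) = (n^2 + n - 30)/(n*(n - 3))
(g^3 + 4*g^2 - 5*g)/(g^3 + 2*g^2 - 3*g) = (g + 5)/(g + 3)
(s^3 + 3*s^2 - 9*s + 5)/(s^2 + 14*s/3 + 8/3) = 3*(s^3 + 3*s^2 - 9*s + 5)/(3*s^2 + 14*s + 8)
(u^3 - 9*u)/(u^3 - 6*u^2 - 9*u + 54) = u/(u - 6)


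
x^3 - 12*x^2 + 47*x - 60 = (x - 5)*(x - 4)*(x - 3)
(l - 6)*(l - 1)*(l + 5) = l^3 - 2*l^2 - 29*l + 30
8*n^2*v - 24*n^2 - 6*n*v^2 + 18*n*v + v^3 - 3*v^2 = (-4*n + v)*(-2*n + v)*(v - 3)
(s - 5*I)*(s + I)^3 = s^4 - 2*I*s^3 + 12*s^2 + 14*I*s - 5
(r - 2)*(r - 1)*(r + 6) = r^3 + 3*r^2 - 16*r + 12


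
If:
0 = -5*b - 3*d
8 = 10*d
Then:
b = -12/25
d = 4/5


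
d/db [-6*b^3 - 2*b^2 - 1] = 2*b*(-9*b - 2)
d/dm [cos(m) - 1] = -sin(m)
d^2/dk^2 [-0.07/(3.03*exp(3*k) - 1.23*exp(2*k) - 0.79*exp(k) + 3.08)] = (-0.07*(-18.18*exp(2*k) + 4.92*exp(k) + 1.58)*(-9.09*exp(2*k) + 2.46*exp(k) + 0.79)*exp(k) + (1.9089*exp(2*k) - 0.3444*exp(k) - 0.0553)*(3.03*exp(3*k) - 1.23*exp(2*k) - 0.79*exp(k) + 3.08))*exp(k)/(3.03*exp(3*k) - 1.23*exp(2*k) - 0.79*exp(k) + 3.08)^3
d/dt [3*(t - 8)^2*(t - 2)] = 9*(t - 8)*(t - 4)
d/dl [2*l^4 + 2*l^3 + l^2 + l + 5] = 8*l^3 + 6*l^2 + 2*l + 1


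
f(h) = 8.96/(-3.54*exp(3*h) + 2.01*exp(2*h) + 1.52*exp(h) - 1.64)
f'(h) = 8.96*(10.62*exp(3*h) - 4.02*exp(2*h) - 1.52*exp(h))/(-3.54*exp(3*h) + 2.01*exp(2*h) + 1.52*exp(h) - 1.64)^2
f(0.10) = -3.92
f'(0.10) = 13.31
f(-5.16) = -5.49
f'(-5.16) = -0.03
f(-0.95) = -9.37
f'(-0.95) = -5.63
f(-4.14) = -5.55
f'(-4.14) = -0.09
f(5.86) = -0.00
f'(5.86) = 0.00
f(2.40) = -0.00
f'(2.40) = 0.01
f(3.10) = -0.00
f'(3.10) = 0.00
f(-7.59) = -5.47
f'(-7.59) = -0.00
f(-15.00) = -5.46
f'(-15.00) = 0.00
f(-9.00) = -5.46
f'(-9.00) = 0.00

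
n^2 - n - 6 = (n - 3)*(n + 2)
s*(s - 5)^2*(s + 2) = s^4 - 8*s^3 + 5*s^2 + 50*s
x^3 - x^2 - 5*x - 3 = (x - 3)*(x + 1)^2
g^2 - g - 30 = (g - 6)*(g + 5)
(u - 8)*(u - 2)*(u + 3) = u^3 - 7*u^2 - 14*u + 48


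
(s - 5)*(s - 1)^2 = s^3 - 7*s^2 + 11*s - 5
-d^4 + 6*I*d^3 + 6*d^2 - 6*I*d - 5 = (d - 5*I)*(d - I)*(I*d - I)*(I*d + I)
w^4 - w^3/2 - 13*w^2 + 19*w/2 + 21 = (w - 3)*(w - 2)*(w + 1)*(w + 7/2)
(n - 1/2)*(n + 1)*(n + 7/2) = n^3 + 4*n^2 + 5*n/4 - 7/4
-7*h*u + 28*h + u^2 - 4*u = (-7*h + u)*(u - 4)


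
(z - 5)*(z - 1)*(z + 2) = z^3 - 4*z^2 - 7*z + 10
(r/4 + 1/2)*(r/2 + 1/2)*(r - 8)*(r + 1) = r^4/8 - r^3/2 - 27*r^2/8 - 19*r/4 - 2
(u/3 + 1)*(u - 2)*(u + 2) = u^3/3 + u^2 - 4*u/3 - 4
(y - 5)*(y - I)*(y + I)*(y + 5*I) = y^4 - 5*y^3 + 5*I*y^3 + y^2 - 25*I*y^2 - 5*y + 5*I*y - 25*I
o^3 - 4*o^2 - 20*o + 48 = (o - 6)*(o - 2)*(o + 4)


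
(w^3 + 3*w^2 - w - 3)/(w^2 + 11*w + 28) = (w^3 + 3*w^2 - w - 3)/(w^2 + 11*w + 28)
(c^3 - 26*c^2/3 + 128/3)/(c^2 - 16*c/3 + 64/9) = 3*(c^2 - 6*c - 16)/(3*c - 8)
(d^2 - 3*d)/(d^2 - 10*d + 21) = d/(d - 7)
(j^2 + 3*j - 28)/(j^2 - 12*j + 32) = (j + 7)/(j - 8)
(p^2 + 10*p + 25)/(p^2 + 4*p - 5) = (p + 5)/(p - 1)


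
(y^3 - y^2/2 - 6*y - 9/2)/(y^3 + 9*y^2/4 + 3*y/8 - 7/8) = 4*(2*y^2 - 3*y - 9)/(8*y^2 + 10*y - 7)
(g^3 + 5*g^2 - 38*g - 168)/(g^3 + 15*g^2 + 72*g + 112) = (g - 6)/(g + 4)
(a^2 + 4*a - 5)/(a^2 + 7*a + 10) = (a - 1)/(a + 2)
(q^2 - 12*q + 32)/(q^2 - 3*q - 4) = (q - 8)/(q + 1)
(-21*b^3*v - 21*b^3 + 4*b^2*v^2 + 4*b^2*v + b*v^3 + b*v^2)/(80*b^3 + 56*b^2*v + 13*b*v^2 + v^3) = b*(-21*b^2*v - 21*b^2 + 4*b*v^2 + 4*b*v + v^3 + v^2)/(80*b^3 + 56*b^2*v + 13*b*v^2 + v^3)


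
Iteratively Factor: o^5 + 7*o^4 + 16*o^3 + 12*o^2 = (o)*(o^4 + 7*o^3 + 16*o^2 + 12*o) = o^2*(o^3 + 7*o^2 + 16*o + 12) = o^2*(o + 2)*(o^2 + 5*o + 6) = o^2*(o + 2)^2*(o + 3)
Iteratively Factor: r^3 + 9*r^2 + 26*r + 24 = (r + 4)*(r^2 + 5*r + 6) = (r + 3)*(r + 4)*(r + 2)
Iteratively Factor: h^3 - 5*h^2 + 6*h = (h)*(h^2 - 5*h + 6) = h*(h - 2)*(h - 3)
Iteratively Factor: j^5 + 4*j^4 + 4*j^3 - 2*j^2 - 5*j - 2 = (j + 2)*(j^4 + 2*j^3 - 2*j - 1) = (j + 1)*(j + 2)*(j^3 + j^2 - j - 1) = (j + 1)^2*(j + 2)*(j^2 - 1) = (j - 1)*(j + 1)^2*(j + 2)*(j + 1)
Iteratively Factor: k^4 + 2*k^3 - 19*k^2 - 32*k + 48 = (k + 4)*(k^3 - 2*k^2 - 11*k + 12) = (k - 1)*(k + 4)*(k^2 - k - 12) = (k - 1)*(k + 3)*(k + 4)*(k - 4)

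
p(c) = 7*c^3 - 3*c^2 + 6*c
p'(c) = 21*c^2 - 6*c + 6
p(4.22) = 497.95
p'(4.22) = 354.66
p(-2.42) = -131.30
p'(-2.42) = 143.50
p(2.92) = 166.22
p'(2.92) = 167.53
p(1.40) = 21.73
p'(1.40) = 38.76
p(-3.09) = -253.71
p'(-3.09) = 225.05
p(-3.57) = -378.15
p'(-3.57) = 295.06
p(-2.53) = -147.74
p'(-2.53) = 155.60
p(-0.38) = -3.10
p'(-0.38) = 11.31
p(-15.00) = -24390.00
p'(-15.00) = 4821.00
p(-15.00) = -24390.00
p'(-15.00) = 4821.00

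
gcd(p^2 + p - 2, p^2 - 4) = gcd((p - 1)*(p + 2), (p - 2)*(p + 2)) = p + 2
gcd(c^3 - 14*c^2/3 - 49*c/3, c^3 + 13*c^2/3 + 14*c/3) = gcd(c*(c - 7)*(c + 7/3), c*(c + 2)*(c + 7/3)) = c^2 + 7*c/3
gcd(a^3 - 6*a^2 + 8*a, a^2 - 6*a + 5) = 1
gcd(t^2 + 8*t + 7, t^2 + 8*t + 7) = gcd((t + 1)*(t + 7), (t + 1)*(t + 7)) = t^2 + 8*t + 7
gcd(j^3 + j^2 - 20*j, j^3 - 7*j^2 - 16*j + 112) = j - 4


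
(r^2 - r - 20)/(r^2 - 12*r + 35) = (r + 4)/(r - 7)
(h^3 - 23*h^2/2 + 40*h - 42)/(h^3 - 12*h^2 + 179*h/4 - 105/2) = 2*(h - 2)/(2*h - 5)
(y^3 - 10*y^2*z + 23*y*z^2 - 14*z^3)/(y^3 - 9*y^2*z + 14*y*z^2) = (y - z)/y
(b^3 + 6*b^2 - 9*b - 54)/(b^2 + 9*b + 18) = b - 3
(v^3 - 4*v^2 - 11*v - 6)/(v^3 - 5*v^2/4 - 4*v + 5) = 4*(v^3 - 4*v^2 - 11*v - 6)/(4*v^3 - 5*v^2 - 16*v + 20)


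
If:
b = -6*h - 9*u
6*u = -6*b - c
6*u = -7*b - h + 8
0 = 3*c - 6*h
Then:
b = -24/5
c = -128/5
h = -64/5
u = 136/15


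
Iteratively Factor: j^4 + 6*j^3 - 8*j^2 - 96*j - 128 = (j + 4)*(j^3 + 2*j^2 - 16*j - 32) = (j + 2)*(j + 4)*(j^2 - 16) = (j - 4)*(j + 2)*(j + 4)*(j + 4)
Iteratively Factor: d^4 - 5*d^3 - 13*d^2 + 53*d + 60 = (d - 4)*(d^3 - d^2 - 17*d - 15) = (d - 4)*(d + 1)*(d^2 - 2*d - 15) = (d - 5)*(d - 4)*(d + 1)*(d + 3)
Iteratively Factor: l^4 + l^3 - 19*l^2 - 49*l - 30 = (l - 5)*(l^3 + 6*l^2 + 11*l + 6) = (l - 5)*(l + 1)*(l^2 + 5*l + 6) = (l - 5)*(l + 1)*(l + 2)*(l + 3)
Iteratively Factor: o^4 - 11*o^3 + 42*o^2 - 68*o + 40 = (o - 2)*(o^3 - 9*o^2 + 24*o - 20) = (o - 2)^2*(o^2 - 7*o + 10) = (o - 2)^3*(o - 5)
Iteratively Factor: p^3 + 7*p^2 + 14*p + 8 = (p + 2)*(p^2 + 5*p + 4) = (p + 1)*(p + 2)*(p + 4)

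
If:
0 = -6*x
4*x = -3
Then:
No Solution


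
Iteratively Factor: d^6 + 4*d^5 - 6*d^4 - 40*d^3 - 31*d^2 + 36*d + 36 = (d - 1)*(d^5 + 5*d^4 - d^3 - 41*d^2 - 72*d - 36) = (d - 1)*(d + 1)*(d^4 + 4*d^3 - 5*d^2 - 36*d - 36) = (d - 1)*(d + 1)*(d + 2)*(d^3 + 2*d^2 - 9*d - 18) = (d - 1)*(d + 1)*(d + 2)^2*(d^2 - 9) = (d - 3)*(d - 1)*(d + 1)*(d + 2)^2*(d + 3)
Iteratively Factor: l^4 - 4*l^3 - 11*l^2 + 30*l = (l - 2)*(l^3 - 2*l^2 - 15*l) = (l - 5)*(l - 2)*(l^2 + 3*l) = l*(l - 5)*(l - 2)*(l + 3)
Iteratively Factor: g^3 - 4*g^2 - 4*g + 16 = (g - 2)*(g^2 - 2*g - 8) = (g - 2)*(g + 2)*(g - 4)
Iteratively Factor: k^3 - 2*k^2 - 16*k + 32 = (k - 2)*(k^2 - 16) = (k - 4)*(k - 2)*(k + 4)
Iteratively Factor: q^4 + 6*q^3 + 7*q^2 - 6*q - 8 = (q + 2)*(q^3 + 4*q^2 - q - 4) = (q - 1)*(q + 2)*(q^2 + 5*q + 4) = (q - 1)*(q + 1)*(q + 2)*(q + 4)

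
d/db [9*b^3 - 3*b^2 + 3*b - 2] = 27*b^2 - 6*b + 3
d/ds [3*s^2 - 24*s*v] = 6*s - 24*v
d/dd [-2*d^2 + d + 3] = 1 - 4*d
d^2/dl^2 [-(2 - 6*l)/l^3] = 12*(3*l - 2)/l^5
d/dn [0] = 0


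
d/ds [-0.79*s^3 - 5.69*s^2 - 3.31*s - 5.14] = -2.37*s^2 - 11.38*s - 3.31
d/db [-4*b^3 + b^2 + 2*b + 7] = -12*b^2 + 2*b + 2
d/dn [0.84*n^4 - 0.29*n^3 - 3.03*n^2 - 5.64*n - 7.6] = 3.36*n^3 - 0.87*n^2 - 6.06*n - 5.64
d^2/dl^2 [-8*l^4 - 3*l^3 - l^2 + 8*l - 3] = -96*l^2 - 18*l - 2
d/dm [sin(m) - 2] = cos(m)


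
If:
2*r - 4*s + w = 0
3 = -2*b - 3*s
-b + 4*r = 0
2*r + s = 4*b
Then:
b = -6/25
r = -3/50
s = -21/25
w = -81/25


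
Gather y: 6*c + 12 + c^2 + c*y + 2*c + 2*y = c^2 + 8*c + y*(c + 2) + 12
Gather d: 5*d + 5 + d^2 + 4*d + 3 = d^2 + 9*d + 8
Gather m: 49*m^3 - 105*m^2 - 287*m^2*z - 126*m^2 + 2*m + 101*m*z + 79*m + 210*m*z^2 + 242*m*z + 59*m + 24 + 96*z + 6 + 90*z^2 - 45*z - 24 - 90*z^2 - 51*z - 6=49*m^3 + m^2*(-287*z - 231) + m*(210*z^2 + 343*z + 140)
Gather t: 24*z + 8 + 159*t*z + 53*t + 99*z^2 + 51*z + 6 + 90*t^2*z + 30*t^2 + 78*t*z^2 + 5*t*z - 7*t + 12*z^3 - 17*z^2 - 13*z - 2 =t^2*(90*z + 30) + t*(78*z^2 + 164*z + 46) + 12*z^3 + 82*z^2 + 62*z + 12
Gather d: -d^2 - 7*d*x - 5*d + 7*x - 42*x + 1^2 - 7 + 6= -d^2 + d*(-7*x - 5) - 35*x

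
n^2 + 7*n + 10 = (n + 2)*(n + 5)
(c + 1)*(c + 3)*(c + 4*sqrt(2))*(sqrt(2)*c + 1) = sqrt(2)*c^4 + 4*sqrt(2)*c^3 + 9*c^3 + 7*sqrt(2)*c^2 + 36*c^2 + 16*sqrt(2)*c + 27*c + 12*sqrt(2)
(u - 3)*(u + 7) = u^2 + 4*u - 21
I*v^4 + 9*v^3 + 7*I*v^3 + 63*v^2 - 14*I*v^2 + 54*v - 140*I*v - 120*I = (v + 6)*(v - 5*I)*(v - 4*I)*(I*v + I)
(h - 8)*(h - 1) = h^2 - 9*h + 8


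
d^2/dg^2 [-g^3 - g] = -6*g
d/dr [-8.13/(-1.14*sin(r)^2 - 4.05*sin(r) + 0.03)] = -(18.5364*sin(r) + 32.9265)*cos(r)/(1.14*sin(r)^2 + 4.05*sin(r) - 0.03)^2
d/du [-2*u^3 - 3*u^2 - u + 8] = -6*u^2 - 6*u - 1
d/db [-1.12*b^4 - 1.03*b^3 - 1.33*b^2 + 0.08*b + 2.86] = -4.48*b^3 - 3.09*b^2 - 2.66*b + 0.08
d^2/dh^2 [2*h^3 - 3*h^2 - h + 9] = 12*h - 6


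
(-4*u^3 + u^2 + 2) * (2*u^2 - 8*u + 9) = -8*u^5 + 34*u^4 - 44*u^3 + 13*u^2 - 16*u + 18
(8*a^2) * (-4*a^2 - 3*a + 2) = -32*a^4 - 24*a^3 + 16*a^2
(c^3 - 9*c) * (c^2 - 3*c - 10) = c^5 - 3*c^4 - 19*c^3 + 27*c^2 + 90*c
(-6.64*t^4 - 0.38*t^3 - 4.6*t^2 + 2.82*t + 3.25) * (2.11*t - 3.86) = -14.0104*t^5 + 24.8286*t^4 - 8.2392*t^3 + 23.7062*t^2 - 4.0277*t - 12.545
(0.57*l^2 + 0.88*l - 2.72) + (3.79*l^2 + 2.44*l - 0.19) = 4.36*l^2 + 3.32*l - 2.91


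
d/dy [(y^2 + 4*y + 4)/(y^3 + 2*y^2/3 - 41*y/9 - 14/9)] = 9*(-9*y^4 - 72*y^3 - 173*y^2 - 76*y + 108)/(81*y^6 + 108*y^5 - 702*y^4 - 744*y^3 + 1513*y^2 + 1148*y + 196)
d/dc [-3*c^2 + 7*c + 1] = 7 - 6*c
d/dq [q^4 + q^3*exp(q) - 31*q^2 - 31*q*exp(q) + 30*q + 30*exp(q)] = q^3*exp(q) + 4*q^3 + 3*q^2*exp(q) - 31*q*exp(q) - 62*q - exp(q) + 30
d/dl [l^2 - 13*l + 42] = 2*l - 13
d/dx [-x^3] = -3*x^2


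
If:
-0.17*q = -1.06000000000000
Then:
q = 6.24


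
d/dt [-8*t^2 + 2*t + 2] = 2 - 16*t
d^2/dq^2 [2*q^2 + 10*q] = 4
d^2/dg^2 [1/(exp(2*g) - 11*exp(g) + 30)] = ((11 - 4*exp(g))*(exp(2*g) - 11*exp(g) + 30) + 2*(2*exp(g) - 11)^2*exp(g))*exp(g)/(exp(2*g) - 11*exp(g) + 30)^3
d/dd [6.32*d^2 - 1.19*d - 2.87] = 12.64*d - 1.19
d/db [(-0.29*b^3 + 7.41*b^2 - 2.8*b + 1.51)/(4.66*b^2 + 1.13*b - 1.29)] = (-1.3514*b^4 - 0.6554*b^3 + 22.5436*b^2 - 33.191*b + 1.9057)/(21.7156*b^4 + 10.5316*b^3 - 10.7459*b^2 - 2.9154*b + 1.6641)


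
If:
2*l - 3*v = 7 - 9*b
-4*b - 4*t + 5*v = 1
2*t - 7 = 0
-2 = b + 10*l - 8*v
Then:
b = 145/96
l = 193/64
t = 7/2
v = 101/24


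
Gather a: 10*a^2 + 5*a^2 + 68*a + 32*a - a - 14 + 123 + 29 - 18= 15*a^2 + 99*a + 120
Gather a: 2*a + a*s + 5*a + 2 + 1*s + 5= a*(s + 7) + s + 7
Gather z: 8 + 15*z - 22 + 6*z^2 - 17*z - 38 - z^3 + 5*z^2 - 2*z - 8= -z^3 + 11*z^2 - 4*z - 60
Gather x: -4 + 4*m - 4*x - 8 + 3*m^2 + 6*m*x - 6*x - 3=3*m^2 + 4*m + x*(6*m - 10) - 15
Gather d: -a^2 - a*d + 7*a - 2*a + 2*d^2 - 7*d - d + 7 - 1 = -a^2 + 5*a + 2*d^2 + d*(-a - 8) + 6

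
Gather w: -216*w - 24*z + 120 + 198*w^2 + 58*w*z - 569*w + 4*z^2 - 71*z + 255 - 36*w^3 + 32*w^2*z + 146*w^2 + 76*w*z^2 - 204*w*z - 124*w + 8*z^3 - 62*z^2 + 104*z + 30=-36*w^3 + w^2*(32*z + 344) + w*(76*z^2 - 146*z - 909) + 8*z^3 - 58*z^2 + 9*z + 405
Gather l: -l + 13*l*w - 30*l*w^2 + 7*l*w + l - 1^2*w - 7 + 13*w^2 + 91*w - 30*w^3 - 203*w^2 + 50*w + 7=l*(-30*w^2 + 20*w) - 30*w^3 - 190*w^2 + 140*w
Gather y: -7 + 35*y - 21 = 35*y - 28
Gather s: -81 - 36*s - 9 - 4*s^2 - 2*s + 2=-4*s^2 - 38*s - 88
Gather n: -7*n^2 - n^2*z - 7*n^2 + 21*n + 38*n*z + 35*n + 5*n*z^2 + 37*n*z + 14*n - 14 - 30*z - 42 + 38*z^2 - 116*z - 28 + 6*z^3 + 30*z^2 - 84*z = n^2*(-z - 14) + n*(5*z^2 + 75*z + 70) + 6*z^3 + 68*z^2 - 230*z - 84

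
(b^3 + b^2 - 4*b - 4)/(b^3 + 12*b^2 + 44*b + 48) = (b^2 - b - 2)/(b^2 + 10*b + 24)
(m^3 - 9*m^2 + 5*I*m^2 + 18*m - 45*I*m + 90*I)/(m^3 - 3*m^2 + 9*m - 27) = (m^2 + m*(-6 + 5*I) - 30*I)/(m^2 + 9)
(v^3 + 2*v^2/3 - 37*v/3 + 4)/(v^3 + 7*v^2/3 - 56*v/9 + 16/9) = 3*(v - 3)/(3*v - 4)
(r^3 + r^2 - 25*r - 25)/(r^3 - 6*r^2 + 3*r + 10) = (r + 5)/(r - 2)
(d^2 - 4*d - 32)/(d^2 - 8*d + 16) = (d^2 - 4*d - 32)/(d^2 - 8*d + 16)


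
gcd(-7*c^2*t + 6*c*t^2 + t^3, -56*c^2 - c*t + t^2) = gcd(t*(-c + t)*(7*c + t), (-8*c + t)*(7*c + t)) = 7*c + t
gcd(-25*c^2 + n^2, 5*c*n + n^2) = 5*c + n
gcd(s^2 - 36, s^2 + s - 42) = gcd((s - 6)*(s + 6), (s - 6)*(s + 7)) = s - 6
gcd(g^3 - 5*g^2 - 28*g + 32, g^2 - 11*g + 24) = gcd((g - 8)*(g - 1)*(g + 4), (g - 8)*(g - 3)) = g - 8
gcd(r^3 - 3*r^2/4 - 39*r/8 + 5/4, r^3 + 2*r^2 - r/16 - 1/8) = r^2 + 7*r/4 - 1/2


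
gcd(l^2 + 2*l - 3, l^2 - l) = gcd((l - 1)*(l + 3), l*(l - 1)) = l - 1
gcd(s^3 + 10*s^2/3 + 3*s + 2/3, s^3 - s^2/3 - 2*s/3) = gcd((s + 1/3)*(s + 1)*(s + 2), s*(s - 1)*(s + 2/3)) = 1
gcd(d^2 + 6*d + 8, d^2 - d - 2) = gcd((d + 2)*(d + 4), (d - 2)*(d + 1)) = 1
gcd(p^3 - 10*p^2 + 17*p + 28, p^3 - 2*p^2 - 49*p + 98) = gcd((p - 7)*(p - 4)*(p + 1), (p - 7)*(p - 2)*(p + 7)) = p - 7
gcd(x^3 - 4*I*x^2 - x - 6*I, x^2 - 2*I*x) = x - 2*I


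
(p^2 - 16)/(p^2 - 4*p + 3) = (p^2 - 16)/(p^2 - 4*p + 3)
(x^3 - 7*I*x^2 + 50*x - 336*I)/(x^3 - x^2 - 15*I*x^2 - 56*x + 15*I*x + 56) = (x^2 + I*x + 42)/(x^2 - x*(1 + 7*I) + 7*I)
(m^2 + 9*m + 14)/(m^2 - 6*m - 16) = (m + 7)/(m - 8)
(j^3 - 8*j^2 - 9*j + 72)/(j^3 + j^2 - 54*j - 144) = (j - 3)/(j + 6)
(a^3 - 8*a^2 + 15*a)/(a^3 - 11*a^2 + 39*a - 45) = a/(a - 3)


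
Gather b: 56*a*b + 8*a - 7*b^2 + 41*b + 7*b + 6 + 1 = 8*a - 7*b^2 + b*(56*a + 48) + 7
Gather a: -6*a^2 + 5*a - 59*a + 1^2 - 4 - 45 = -6*a^2 - 54*a - 48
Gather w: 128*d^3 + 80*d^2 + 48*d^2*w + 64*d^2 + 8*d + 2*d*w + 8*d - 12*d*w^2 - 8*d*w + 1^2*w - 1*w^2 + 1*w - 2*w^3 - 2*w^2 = 128*d^3 + 144*d^2 + 16*d - 2*w^3 + w^2*(-12*d - 3) + w*(48*d^2 - 6*d + 2)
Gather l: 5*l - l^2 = -l^2 + 5*l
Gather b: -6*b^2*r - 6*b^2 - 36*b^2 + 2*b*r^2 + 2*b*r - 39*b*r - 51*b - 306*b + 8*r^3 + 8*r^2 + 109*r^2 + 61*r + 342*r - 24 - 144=b^2*(-6*r - 42) + b*(2*r^2 - 37*r - 357) + 8*r^3 + 117*r^2 + 403*r - 168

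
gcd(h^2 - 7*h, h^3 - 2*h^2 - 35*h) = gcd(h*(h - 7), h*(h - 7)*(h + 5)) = h^2 - 7*h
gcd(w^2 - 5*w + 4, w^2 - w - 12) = w - 4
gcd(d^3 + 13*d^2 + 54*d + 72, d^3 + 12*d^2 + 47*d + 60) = d^2 + 7*d + 12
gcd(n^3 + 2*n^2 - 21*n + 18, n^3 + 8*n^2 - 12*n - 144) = n + 6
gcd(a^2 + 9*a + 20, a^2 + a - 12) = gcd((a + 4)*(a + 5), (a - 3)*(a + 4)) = a + 4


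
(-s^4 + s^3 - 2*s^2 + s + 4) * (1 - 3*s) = 3*s^5 - 4*s^4 + 7*s^3 - 5*s^2 - 11*s + 4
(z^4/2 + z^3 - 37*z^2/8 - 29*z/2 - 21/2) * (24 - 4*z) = -2*z^5 + 8*z^4 + 85*z^3/2 - 53*z^2 - 306*z - 252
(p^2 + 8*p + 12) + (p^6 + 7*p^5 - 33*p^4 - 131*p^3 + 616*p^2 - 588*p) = p^6 + 7*p^5 - 33*p^4 - 131*p^3 + 617*p^2 - 580*p + 12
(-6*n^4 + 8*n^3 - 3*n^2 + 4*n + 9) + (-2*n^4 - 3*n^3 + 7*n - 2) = -8*n^4 + 5*n^3 - 3*n^2 + 11*n + 7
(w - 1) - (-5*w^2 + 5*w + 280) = 5*w^2 - 4*w - 281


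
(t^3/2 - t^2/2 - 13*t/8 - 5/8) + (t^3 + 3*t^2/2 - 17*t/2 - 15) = 3*t^3/2 + t^2 - 81*t/8 - 125/8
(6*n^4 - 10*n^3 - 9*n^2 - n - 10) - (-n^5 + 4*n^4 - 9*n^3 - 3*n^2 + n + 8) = n^5 + 2*n^4 - n^3 - 6*n^2 - 2*n - 18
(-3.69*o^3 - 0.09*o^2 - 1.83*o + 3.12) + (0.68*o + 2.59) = -3.69*o^3 - 0.09*o^2 - 1.15*o + 5.71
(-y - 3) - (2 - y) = -5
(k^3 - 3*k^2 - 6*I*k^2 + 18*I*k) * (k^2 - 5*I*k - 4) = k^5 - 3*k^4 - 11*I*k^4 - 34*k^3 + 33*I*k^3 + 102*k^2 + 24*I*k^2 - 72*I*k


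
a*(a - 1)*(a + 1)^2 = a^4 + a^3 - a^2 - a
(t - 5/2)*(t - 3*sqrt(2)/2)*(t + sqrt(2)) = t^3 - 5*t^2/2 - sqrt(2)*t^2/2 - 3*t + 5*sqrt(2)*t/4 + 15/2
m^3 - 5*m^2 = m^2*(m - 5)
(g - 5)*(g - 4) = g^2 - 9*g + 20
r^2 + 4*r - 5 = (r - 1)*(r + 5)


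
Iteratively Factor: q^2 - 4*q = (q - 4)*(q)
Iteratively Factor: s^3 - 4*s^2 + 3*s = (s - 3)*(s^2 - s) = s*(s - 3)*(s - 1)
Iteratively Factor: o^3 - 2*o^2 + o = (o - 1)*(o^2 - o) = o*(o - 1)*(o - 1)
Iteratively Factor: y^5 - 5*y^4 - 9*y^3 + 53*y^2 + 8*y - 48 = (y - 4)*(y^4 - y^3 - 13*y^2 + y + 12) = (y - 4)*(y + 3)*(y^3 - 4*y^2 - y + 4) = (y - 4)^2*(y + 3)*(y^2 - 1) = (y - 4)^2*(y + 1)*(y + 3)*(y - 1)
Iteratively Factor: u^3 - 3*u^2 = (u - 3)*(u^2) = u*(u - 3)*(u)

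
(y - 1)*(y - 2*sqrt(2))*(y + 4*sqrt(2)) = y^3 - y^2 + 2*sqrt(2)*y^2 - 16*y - 2*sqrt(2)*y + 16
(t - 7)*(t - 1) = t^2 - 8*t + 7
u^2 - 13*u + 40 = (u - 8)*(u - 5)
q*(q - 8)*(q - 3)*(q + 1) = q^4 - 10*q^3 + 13*q^2 + 24*q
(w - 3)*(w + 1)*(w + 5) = w^3 + 3*w^2 - 13*w - 15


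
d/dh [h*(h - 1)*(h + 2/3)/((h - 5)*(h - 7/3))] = (9*h^4 - 132*h^3 + 343*h^2 - 70*h - 70)/(9*h^4 - 132*h^3 + 694*h^2 - 1540*h + 1225)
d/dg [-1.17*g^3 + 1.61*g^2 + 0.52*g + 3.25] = -3.51*g^2 + 3.22*g + 0.52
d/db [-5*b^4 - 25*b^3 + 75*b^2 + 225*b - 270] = -20*b^3 - 75*b^2 + 150*b + 225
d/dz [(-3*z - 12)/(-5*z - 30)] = 6/(5*(z + 6)^2)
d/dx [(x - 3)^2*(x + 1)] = (x - 3)*(3*x - 1)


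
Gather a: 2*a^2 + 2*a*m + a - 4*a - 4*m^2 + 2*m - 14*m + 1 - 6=2*a^2 + a*(2*m - 3) - 4*m^2 - 12*m - 5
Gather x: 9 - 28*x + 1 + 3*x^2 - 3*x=3*x^2 - 31*x + 10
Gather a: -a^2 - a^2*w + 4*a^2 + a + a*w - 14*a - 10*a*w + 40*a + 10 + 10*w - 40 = a^2*(3 - w) + a*(27 - 9*w) + 10*w - 30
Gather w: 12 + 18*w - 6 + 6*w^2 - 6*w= 6*w^2 + 12*w + 6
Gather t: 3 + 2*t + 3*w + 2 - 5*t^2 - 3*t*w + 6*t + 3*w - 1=-5*t^2 + t*(8 - 3*w) + 6*w + 4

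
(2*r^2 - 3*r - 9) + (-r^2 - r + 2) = r^2 - 4*r - 7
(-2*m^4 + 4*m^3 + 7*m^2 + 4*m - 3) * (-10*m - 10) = 20*m^5 - 20*m^4 - 110*m^3 - 110*m^2 - 10*m + 30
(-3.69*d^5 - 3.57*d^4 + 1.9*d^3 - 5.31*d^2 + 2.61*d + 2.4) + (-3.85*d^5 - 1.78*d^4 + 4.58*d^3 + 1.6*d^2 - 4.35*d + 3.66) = -7.54*d^5 - 5.35*d^4 + 6.48*d^3 - 3.71*d^2 - 1.74*d + 6.06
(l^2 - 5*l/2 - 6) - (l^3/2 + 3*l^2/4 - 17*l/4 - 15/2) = -l^3/2 + l^2/4 + 7*l/4 + 3/2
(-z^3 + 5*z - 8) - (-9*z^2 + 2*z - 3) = -z^3 + 9*z^2 + 3*z - 5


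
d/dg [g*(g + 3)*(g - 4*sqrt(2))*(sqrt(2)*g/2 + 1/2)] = 2*sqrt(2)*g^3 - 21*g^2/2 + 9*sqrt(2)*g^2/2 - 21*g - 4*sqrt(2)*g - 6*sqrt(2)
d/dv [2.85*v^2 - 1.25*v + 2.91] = 5.7*v - 1.25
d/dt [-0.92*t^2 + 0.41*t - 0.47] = 0.41 - 1.84*t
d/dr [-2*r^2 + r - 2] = 1 - 4*r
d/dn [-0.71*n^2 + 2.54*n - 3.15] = 2.54 - 1.42*n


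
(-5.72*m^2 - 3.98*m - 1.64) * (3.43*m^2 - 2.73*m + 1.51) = -19.6196*m^4 + 1.9642*m^3 - 3.397*m^2 - 1.5326*m - 2.4764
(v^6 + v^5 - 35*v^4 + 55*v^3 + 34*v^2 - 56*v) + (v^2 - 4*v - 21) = v^6 + v^5 - 35*v^4 + 55*v^3 + 35*v^2 - 60*v - 21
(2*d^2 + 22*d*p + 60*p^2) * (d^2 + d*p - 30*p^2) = 2*d^4 + 24*d^3*p + 22*d^2*p^2 - 600*d*p^3 - 1800*p^4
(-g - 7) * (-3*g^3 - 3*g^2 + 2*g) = 3*g^4 + 24*g^3 + 19*g^2 - 14*g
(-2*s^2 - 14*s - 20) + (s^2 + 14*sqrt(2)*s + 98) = -s^2 - 14*s + 14*sqrt(2)*s + 78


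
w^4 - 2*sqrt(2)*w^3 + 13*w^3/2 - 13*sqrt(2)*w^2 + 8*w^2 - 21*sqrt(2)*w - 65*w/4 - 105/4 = (w + 3)*(w + 7/2)*(w - 5*sqrt(2)/2)*(w + sqrt(2)/2)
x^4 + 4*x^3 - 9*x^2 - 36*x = x*(x - 3)*(x + 3)*(x + 4)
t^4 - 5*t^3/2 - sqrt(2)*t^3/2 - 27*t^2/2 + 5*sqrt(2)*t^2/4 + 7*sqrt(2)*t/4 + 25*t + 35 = (t - 7/2)*(t + 1)*(t - 5*sqrt(2)/2)*(t + 2*sqrt(2))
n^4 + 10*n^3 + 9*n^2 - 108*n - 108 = (n - 3)*(n + 1)*(n + 6)^2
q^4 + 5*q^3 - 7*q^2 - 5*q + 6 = (q - 1)^2*(q + 1)*(q + 6)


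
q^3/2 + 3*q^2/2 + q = q*(q/2 + 1/2)*(q + 2)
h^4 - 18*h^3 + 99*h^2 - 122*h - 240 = (h - 8)*(h - 6)*(h - 5)*(h + 1)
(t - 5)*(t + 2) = t^2 - 3*t - 10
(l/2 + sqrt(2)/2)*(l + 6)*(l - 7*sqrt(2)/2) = l^3/2 - 5*sqrt(2)*l^2/4 + 3*l^2 - 15*sqrt(2)*l/2 - 7*l/2 - 21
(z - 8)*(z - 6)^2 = z^3 - 20*z^2 + 132*z - 288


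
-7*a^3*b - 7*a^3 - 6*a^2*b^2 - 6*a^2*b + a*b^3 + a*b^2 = (-7*a + b)*(a + b)*(a*b + a)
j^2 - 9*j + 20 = (j - 5)*(j - 4)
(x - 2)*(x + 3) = x^2 + x - 6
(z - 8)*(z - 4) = z^2 - 12*z + 32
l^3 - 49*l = l*(l - 7)*(l + 7)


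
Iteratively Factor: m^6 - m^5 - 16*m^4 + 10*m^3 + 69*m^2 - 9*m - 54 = (m + 1)*(m^5 - 2*m^4 - 14*m^3 + 24*m^2 + 45*m - 54) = (m - 3)*(m + 1)*(m^4 + m^3 - 11*m^2 - 9*m + 18) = (m - 3)^2*(m + 1)*(m^3 + 4*m^2 + m - 6) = (m - 3)^2*(m + 1)*(m + 2)*(m^2 + 2*m - 3) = (m - 3)^2*(m + 1)*(m + 2)*(m + 3)*(m - 1)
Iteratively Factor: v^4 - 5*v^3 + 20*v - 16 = (v - 1)*(v^3 - 4*v^2 - 4*v + 16) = (v - 4)*(v - 1)*(v^2 - 4) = (v - 4)*(v - 2)*(v - 1)*(v + 2)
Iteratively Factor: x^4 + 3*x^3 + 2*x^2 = (x + 1)*(x^3 + 2*x^2) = x*(x + 1)*(x^2 + 2*x) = x*(x + 1)*(x + 2)*(x)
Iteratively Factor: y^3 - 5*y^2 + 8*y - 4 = (y - 1)*(y^2 - 4*y + 4) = (y - 2)*(y - 1)*(y - 2)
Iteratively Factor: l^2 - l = (l - 1)*(l)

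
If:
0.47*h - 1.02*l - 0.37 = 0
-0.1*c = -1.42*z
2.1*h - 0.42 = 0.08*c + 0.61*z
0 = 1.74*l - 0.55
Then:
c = 21.75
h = 1.47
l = 0.32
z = 1.53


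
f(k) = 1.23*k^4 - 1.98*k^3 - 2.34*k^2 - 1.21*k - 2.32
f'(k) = 4.92*k^3 - 5.94*k^2 - 4.68*k - 1.21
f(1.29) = -8.62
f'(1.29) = -6.57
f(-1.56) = 8.67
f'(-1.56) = -27.04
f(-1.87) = 19.75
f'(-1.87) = -45.40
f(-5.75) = 1648.24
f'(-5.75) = -1106.03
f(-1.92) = 22.11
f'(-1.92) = -48.94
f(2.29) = -7.31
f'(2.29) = 16.01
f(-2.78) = 98.97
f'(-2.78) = -139.81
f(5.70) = 846.46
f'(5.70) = 690.27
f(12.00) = 21730.04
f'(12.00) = 7589.03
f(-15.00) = 68440.58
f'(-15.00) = -17872.51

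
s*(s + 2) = s^2 + 2*s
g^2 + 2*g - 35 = (g - 5)*(g + 7)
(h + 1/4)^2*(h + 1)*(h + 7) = h^4 + 17*h^3/2 + 177*h^2/16 + 4*h + 7/16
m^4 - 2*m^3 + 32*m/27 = m*(m - 4/3)^2*(m + 2/3)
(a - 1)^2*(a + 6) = a^3 + 4*a^2 - 11*a + 6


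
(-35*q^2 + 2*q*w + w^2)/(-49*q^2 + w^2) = (5*q - w)/(7*q - w)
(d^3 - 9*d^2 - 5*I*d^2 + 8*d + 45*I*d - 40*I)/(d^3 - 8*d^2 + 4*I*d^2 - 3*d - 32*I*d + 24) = (d^2 - d*(1 + 5*I) + 5*I)/(d^2 + 4*I*d - 3)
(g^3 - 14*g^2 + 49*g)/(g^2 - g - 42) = g*(g - 7)/(g + 6)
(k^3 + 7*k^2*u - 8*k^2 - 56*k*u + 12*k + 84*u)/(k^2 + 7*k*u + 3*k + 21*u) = (k^2 - 8*k + 12)/(k + 3)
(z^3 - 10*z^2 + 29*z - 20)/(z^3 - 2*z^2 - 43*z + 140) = (z - 1)/(z + 7)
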